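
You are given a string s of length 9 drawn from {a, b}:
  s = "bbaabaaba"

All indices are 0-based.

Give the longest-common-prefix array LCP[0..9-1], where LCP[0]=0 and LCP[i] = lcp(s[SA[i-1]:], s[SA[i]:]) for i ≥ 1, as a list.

sorted suffixes:
  #0 SA[0]=8  'a'
  #1 SA[1]=5  'aaba'
  #2 SA[2]=2  'aabaaba'
  #3 SA[3]=6  'aba'
  #4 SA[4]=3  'abaaba'
  #5 SA[5]=7  'ba'
  #6 SA[6]=4  'baaba'
  #7 SA[7]=1  'baabaaba'
  #8 SA[8]=0  'bbaabaaba'

SA = [8, 5, 2, 6, 3, 7, 4, 1, 0]
i: (SA[i-1],SA[i]) lcp shared
  1: (8,5) 1 'a'
  2: (5,2) 4 'aaba'
  3: (2,6) 1 'a'
  4: (6,3) 3 'aba'
  5: (3,7) 0 ''
  6: (7,4) 2 'ba'
  7: (4,1) 5 'baaba'
  8: (1,0) 1 'b'

[0, 1, 4, 1, 3, 0, 2, 5, 1]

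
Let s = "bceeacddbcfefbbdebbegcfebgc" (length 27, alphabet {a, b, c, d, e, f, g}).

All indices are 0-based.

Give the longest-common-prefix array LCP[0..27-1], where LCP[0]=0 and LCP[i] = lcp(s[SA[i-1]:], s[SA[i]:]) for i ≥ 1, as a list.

rank | idx | suffix
   0 |   4 | acddbcfefbbdebbegcfebgc
   1 |  13 | bbdebbegcfebgc
   2 |  17 | bbegcfebgc
   3 |   0 | bceeacddbcfefbbdebbegcfebgc
   4 |   8 | bcfefbbdebbegcfebgc
   5 |  14 | bdebbegcfebgc
   6 |  18 | begcfebgc
   7 |  24 | bgc
   8 |  26 | c
   9 |   5 | cddbcfefbbdebbegcfebgc
  10 |   1 | ceeacddbcfefbbdebbegcfebgc
  11 |  21 | cfebgc
  12 |   9 | cfefbbdebbegcfebgc
  13 |   7 | dbcfefbbdebbegcfebgc
  14 |   6 | ddbcfefbbdebbegcfebgc
  15 |  15 | debbegcfebgc
  16 |   3 | eacddbcfefbbdebbegcfebgc
  17 |  16 | ebbegcfebgc
  18 |  23 | ebgc
  19 |   2 | eeacddbcfefbbdebbegcfebgc
  20 |  11 | efbbdebbegcfebgc
  21 |  19 | egcfebgc
  22 |  12 | fbbdebbegcfebgc
  23 |  22 | febgc
  24 |  10 | fefbbdebbegcfebgc
  25 |  25 | gc
  26 |  20 | gcfebgc

SA = [4, 13, 17, 0, 8, 14, 18, 24, 26, 5, 1, 21, 9, 7, 6, 15, 3, 16, 23, 2, 11, 19, 12, 22, 10, 25, 20]
[i] adj suffixes → lcp
  [1] 4/13 → 0 ('')
  [2] 13/17 → 2 ('bb')
  [3] 17/0 → 1 ('b')
  [4] 0/8 → 2 ('bc')
  [5] 8/14 → 1 ('b')
  [6] 14/18 → 1 ('b')
  [7] 18/24 → 1 ('b')
  [8] 24/26 → 0 ('')
  [9] 26/5 → 1 ('c')
  [10] 5/1 → 1 ('c')
  [11] 1/21 → 1 ('c')
  [12] 21/9 → 3 ('cfe')
  [13] 9/7 → 0 ('')
  [14] 7/6 → 1 ('d')
  [15] 6/15 → 1 ('d')
  [16] 15/3 → 0 ('')
  [17] 3/16 → 1 ('e')
  [18] 16/23 → 2 ('eb')
  [19] 23/2 → 1 ('e')
  [20] 2/11 → 1 ('e')
  [21] 11/19 → 1 ('e')
  [22] 19/12 → 0 ('')
  [23] 12/22 → 1 ('f')
  [24] 22/10 → 2 ('fe')
  [25] 10/25 → 0 ('')
  [26] 25/20 → 2 ('gc')

[0, 0, 2, 1, 2, 1, 1, 1, 0, 1, 1, 1, 3, 0, 1, 1, 0, 1, 2, 1, 1, 1, 0, 1, 2, 0, 2]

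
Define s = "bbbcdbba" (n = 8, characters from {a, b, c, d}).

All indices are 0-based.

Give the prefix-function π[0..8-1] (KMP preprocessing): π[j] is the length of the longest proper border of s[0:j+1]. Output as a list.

[0, 1, 2, 0, 0, 1, 2, 0]

π[0] = 0
j=1 s[j]='b': π[1]=1 (border 'b')
j=2 s[j]='b': π[2]=2 (border 'bb')
j=3 s[j]='c': k: 2→1→0; π[3]=0 (border '')
j=4 s[j]='d': π[4]=0 (border '')
j=5 s[j]='b': π[5]=1 (border 'b')
j=6 s[j]='b': π[6]=2 (border 'bb')
j=7 s[j]='a': k: 2→1→0; π[7]=0 (border '')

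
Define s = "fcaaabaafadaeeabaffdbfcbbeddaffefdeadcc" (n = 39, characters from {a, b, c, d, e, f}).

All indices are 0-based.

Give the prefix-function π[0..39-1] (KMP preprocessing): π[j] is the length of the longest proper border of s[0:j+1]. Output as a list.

[0, 0, 0, 0, 0, 0, 0, 0, 1, 0, 0, 0, 0, 0, 0, 0, 0, 1, 1, 0, 0, 1, 2, 0, 0, 0, 0, 0, 0, 1, 1, 0, 1, 0, 0, 0, 0, 0, 0]

π[0] = 0
j=1 s[j]='c': π[1]=0 (border '')
j=2 s[j]='a': π[2]=0 (border '')
j=3 s[j]='a': π[3]=0 (border '')
j=4 s[j]='a': π[4]=0 (border '')
j=5 s[j]='b': π[5]=0 (border '')
j=6 s[j]='a': π[6]=0 (border '')
j=7 s[j]='a': π[7]=0 (border '')
j=8 s[j]='f': π[8]=1 (border 'f')
j=9 s[j]='a': k: 1→0; π[9]=0 (border '')
j=10 s[j]='d': π[10]=0 (border '')
j=11 s[j]='a': π[11]=0 (border '')
j=12 s[j]='e': π[12]=0 (border '')
j=13 s[j]='e': π[13]=0 (border '')
j=14 s[j]='a': π[14]=0 (border '')
j=15 s[j]='b': π[15]=0 (border '')
j=16 s[j]='a': π[16]=0 (border '')
j=17 s[j]='f': π[17]=1 (border 'f')
j=18 s[j]='f': k: 1→0; π[18]=1 (border 'f')
j=19 s[j]='d': k: 1→0; π[19]=0 (border '')
j=20 s[j]='b': π[20]=0 (border '')
j=21 s[j]='f': π[21]=1 (border 'f')
j=22 s[j]='c': π[22]=2 (border 'fc')
j=23 s[j]='b': k: 2→0; π[23]=0 (border '')
j=24 s[j]='b': π[24]=0 (border '')
j=25 s[j]='e': π[25]=0 (border '')
j=26 s[j]='d': π[26]=0 (border '')
j=27 s[j]='d': π[27]=0 (border '')
j=28 s[j]='a': π[28]=0 (border '')
j=29 s[j]='f': π[29]=1 (border 'f')
j=30 s[j]='f': k: 1→0; π[30]=1 (border 'f')
j=31 s[j]='e': k: 1→0; π[31]=0 (border '')
j=32 s[j]='f': π[32]=1 (border 'f')
j=33 s[j]='d': k: 1→0; π[33]=0 (border '')
j=34 s[j]='e': π[34]=0 (border '')
j=35 s[j]='a': π[35]=0 (border '')
j=36 s[j]='d': π[36]=0 (border '')
j=37 s[j]='c': π[37]=0 (border '')
j=38 s[j]='c': π[38]=0 (border '')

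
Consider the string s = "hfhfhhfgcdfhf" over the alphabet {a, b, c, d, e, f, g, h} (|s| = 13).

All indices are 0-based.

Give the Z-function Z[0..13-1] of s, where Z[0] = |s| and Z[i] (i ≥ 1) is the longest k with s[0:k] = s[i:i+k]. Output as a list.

[13, 0, 3, 0, 1, 2, 0, 0, 0, 0, 0, 2, 0]

Z[0]=13
i=1: outside box; Z[1]=0
i=2: outside box; Z[2]=3 grow→box=[2,5)
i=3: min(r-i=2, Z[1]=0)=0; Z[3]=0
i=4: min(r-i=1, Z[2]=3)=1; Z[4]=1
i=5: outside box; Z[5]=2 grow→box=[5,7)
i=6: min(r-i=1, Z[1]=0)=0; Z[6]=0
i=7: outside box; Z[7]=0
i=8: outside box; Z[8]=0
i=9: outside box; Z[9]=0
i=10: outside box; Z[10]=0
i=11: outside box; Z[11]=2 grow→box=[11,13)
i=12: min(r-i=1, Z[1]=0)=0; Z[12]=0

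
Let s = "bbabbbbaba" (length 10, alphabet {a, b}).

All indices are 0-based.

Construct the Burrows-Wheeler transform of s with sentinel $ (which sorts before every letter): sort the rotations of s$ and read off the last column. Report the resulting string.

abbbabbb$ba

rank  rotation     last
    0  $bbabbbbaba  a
    1  a$bbabbbbab  b
    2  aba$bbabbbb  b
    3  abbbbaba$bb  b
    4  ba$bbabbbba  a
    5  baba$bbabbb  b
    6  babbbbaba$b  b
    7  bbaba$bbabb  b
    8  bbabbbbaba$  $
    9  bbbaba$bbab  b
   10  bbbbaba$bba  a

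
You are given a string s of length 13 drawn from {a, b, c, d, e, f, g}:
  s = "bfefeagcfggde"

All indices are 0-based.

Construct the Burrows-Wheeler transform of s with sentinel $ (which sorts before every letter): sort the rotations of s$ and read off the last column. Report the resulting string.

ee$ggdffebcagf

rank  rotation        last
    0  $bfefeagcfggde  e
    1  agcfggde$bfefe  e
    2  bfefeagcfggde$  $
    3  cfggde$bfefeag  g
    4  de$bfefeagcfgg  g
    5  e$bfefeagcfggd  d
    6  eagcfggde$bfef  f
    7  efeagcfggde$bf  f
    8  feagcfggde$bfe  e
    9  fefeagcfggde$b  b
   10  fggde$bfefeagc  c
   11  gcfggde$bfefea  a
   12  gde$bfefeagcfg  g
   13  ggde$bfefeagcf  f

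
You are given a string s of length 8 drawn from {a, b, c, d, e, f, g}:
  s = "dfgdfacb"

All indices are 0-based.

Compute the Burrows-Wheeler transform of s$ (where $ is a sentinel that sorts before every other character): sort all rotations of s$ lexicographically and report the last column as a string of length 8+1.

rank  rotation   last
    0  $dfgdfacb  b
    1  acb$dfgdf  f
    2  b$dfgdfac  c
    3  cb$dfgdfa  a
    4  dfacb$dfg  g
    5  dfgdfacb$  $
    6  facb$dfgd  d
    7  fgdfacb$d  d
    8  gdfacb$df  f

bfcag$ddf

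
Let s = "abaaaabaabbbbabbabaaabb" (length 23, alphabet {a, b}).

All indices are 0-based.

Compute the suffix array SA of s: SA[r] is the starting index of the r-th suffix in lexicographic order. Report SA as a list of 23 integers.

rank→(start, suffix):
  0 → (2, 'aaaabaabbbbabbabaaabb')
  1 → (3, 'aaabaabbbbabbabaaabb')
  2 → (18, 'aaabb')
  3 → (4, 'aabaabbbbabbabaaabb')
  4 → (19, 'aabb')
  5 → (7, 'aabbbbabbabaaabb')
  6 → (0, 'abaaaabaabbbbabbabaaabb')
  7 → (16, 'abaaabb')
  8 → (5, 'abaabbbbabbabaaabb')
  9 → (20, 'abb')
  10 → (13, 'abbabaaabb')
  11 → (8, 'abbbbabbabaaabb')
  12 → (22, 'b')
  13 → (1, 'baaaabaabbbbabbabaaabb')
  14 → (17, 'baaabb')
  15 → (6, 'baabbbbabbabaaabb')
  16 → (15, 'babaaabb')
  17 → (12, 'babbabaaabb')
  18 → (21, 'bb')
  19 → (14, 'bbabaaabb')
  20 → (11, 'bbabbabaaabb')
  21 → (10, 'bbbabbabaaabb')
  22 → (9, 'bbbbabbabaaabb')

[2, 3, 18, 4, 19, 7, 0, 16, 5, 20, 13, 8, 22, 1, 17, 6, 15, 12, 21, 14, 11, 10, 9]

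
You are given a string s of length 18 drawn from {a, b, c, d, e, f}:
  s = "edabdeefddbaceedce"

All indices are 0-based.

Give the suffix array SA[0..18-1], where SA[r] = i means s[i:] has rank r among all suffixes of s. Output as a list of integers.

[2, 11, 10, 3, 16, 12, 1, 9, 15, 8, 4, 17, 0, 14, 13, 5, 6, 7]

rank | idx | suffix
   0 |   2 | abdeefddbaceedce
   1 |  11 | aceedce
   2 |  10 | baceedce
   3 |   3 | bdeefddbaceedce
   4 |  16 | ce
   5 |  12 | ceedce
   6 |   1 | dabdeefddbaceedce
   7 |   9 | dbaceedce
   8 |  15 | dce
   9 |   8 | ddbaceedce
  10 |   4 | deefddbaceedce
  11 |  17 | e
  12 |   0 | edabdeefddbaceedce
  13 |  14 | edce
  14 |  13 | eedce
  15 |   5 | eefddbaceedce
  16 |   6 | efddbaceedce
  17 |   7 | fddbaceedce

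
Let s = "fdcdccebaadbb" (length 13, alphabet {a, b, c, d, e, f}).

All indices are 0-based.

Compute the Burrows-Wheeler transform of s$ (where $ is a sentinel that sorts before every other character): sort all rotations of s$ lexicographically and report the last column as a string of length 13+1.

bbabedddcacfc$

rank  rotation        last
    0  $fdcdccebaadbb  b
    1  aadbb$fdcdcceb  b
    2  adbb$fdcdcceba  a
    3  b$fdcdccebaadb  b
    4  baadbb$fdcdcce  e
    5  bb$fdcdccebaad  d
    6  ccebaadbb$fdcd  d
    7  cdccebaadbb$fd  d
    8  cebaadbb$fdcdc  c
    9  dbb$fdcdccebaa  a
   10  dccebaadbb$fdc  c
   11  dcdccebaadbb$f  f
   12  ebaadbb$fdcdcc  c
   13  fdcdccebaadbb$  $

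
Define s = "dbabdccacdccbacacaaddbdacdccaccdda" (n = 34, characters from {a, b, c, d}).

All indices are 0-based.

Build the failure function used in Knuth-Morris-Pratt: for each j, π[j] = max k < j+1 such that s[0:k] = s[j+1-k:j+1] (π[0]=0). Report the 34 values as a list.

[0, 0, 0, 0, 1, 0, 0, 0, 0, 1, 0, 0, 0, 0, 0, 0, 0, 0, 0, 1, 1, 2, 1, 0, 0, 1, 0, 0, 0, 0, 0, 1, 1, 0]

π[0] = 0
j=1 s[j]='b': π[1]=0 (border '')
j=2 s[j]='a': π[2]=0 (border '')
j=3 s[j]='b': π[3]=0 (border '')
j=4 s[j]='d': π[4]=1 (border 'd')
j=5 s[j]='c': k: 1→0; π[5]=0 (border '')
j=6 s[j]='c': π[6]=0 (border '')
j=7 s[j]='a': π[7]=0 (border '')
j=8 s[j]='c': π[8]=0 (border '')
j=9 s[j]='d': π[9]=1 (border 'd')
j=10 s[j]='c': k: 1→0; π[10]=0 (border '')
j=11 s[j]='c': π[11]=0 (border '')
j=12 s[j]='b': π[12]=0 (border '')
j=13 s[j]='a': π[13]=0 (border '')
j=14 s[j]='c': π[14]=0 (border '')
j=15 s[j]='a': π[15]=0 (border '')
j=16 s[j]='c': π[16]=0 (border '')
j=17 s[j]='a': π[17]=0 (border '')
j=18 s[j]='a': π[18]=0 (border '')
j=19 s[j]='d': π[19]=1 (border 'd')
j=20 s[j]='d': k: 1→0; π[20]=1 (border 'd')
j=21 s[j]='b': π[21]=2 (border 'db')
j=22 s[j]='d': k: 2→0; π[22]=1 (border 'd')
j=23 s[j]='a': k: 1→0; π[23]=0 (border '')
j=24 s[j]='c': π[24]=0 (border '')
j=25 s[j]='d': π[25]=1 (border 'd')
j=26 s[j]='c': k: 1→0; π[26]=0 (border '')
j=27 s[j]='c': π[27]=0 (border '')
j=28 s[j]='a': π[28]=0 (border '')
j=29 s[j]='c': π[29]=0 (border '')
j=30 s[j]='c': π[30]=0 (border '')
j=31 s[j]='d': π[31]=1 (border 'd')
j=32 s[j]='d': k: 1→0; π[32]=1 (border 'd')
j=33 s[j]='a': k: 1→0; π[33]=0 (border '')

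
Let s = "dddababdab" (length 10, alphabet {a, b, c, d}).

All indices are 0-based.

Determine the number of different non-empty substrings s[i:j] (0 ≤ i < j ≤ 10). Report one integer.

43

rank | idx | suffix
   0 |   8 | ab
   1 |   3 | ababdab
   2 |   5 | abdab
   3 |   9 | b
   4 |   4 | babdab
   5 |   6 | bdab
   6 |   7 | dab
   7 |   2 | dababdab
   8 |   1 | ddababdab
   9 |   0 | dddababdab

SA = [8, 3, 5, 9, 4, 6, 7, 2, 1, 0]
rank  pair      lcp
   1  s[8:],s[3:]  2  'ab'
   2  s[3:],s[5:]  2  'ab'
   3  s[5:],s[9:]  0  ''
   4  s[9:],s[4:]  1  'b'
   5  s[4:],s[6:]  1  'b'
   6  s[6:],s[7:]  0  ''
   7  s[7:],s[2:]  3  'dab'
   8  s[2:],s[1:]  1  'd'
   9  s[1:],s[0:]  2  'dd'

n(n+1)/2 = 10·11/2 = 55
Σ LCP = 0 + 2 + 2 + 0 + 1 + 1 + 0 + 3 + 1 + 2 = 12
distinct = 55 − 12 = 43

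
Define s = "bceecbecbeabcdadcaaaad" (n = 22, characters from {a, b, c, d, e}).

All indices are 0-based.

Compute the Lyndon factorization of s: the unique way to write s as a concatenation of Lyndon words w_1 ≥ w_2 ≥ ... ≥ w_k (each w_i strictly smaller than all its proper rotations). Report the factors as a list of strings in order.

["bceecbecbe", "abcdadc", "aaaad"]

emit factor 1: 'bceecbecbe' (i=0, period=10)
emit factor 2: 'abcdadc' (i=10, period=7)
emit factor 3: 'aaaad' (i=17, period=5)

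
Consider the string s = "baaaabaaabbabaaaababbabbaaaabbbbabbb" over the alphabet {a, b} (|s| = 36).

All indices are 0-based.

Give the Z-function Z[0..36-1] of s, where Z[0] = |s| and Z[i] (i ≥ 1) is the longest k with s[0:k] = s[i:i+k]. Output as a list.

Z[0]=36
i=1: outside box; Z[1]=0
i=2: outside box; Z[2]=0
i=3: outside box; Z[3]=0
i=4: outside box; Z[4]=0
i=5: outside box; Z[5]=4 grow→box=[5,9)
i=6: min(r-i=3, Z[1]=0)=0; Z[6]=0
i=7: min(r-i=2, Z[2]=0)=0; Z[7]=0
i=8: min(r-i=1, Z[3]=0)=0; Z[8]=0
i=9: outside box; Z[9]=1 grow→box=[9,10)
i=10: outside box; Z[10]=2 grow→box=[10,12)
i=11: min(r-i=1, Z[1]=0)=0; Z[11]=0
i=12: outside box; Z[12]=7 grow→box=[12,19)
i=13: min(r-i=6, Z[1]=0)=0; Z[13]=0
i=14: min(r-i=5, Z[2]=0)=0; Z[14]=0
i=15: min(r-i=4, Z[3]=0)=0; Z[15]=0
i=16: min(r-i=3, Z[4]=0)=0; Z[16]=0
i=17: min(r-i=2, Z[5]=4)=2; Z[17]=2
i=18: min(r-i=1, Z[6]=0)=0; Z[18]=0
i=19: outside box; Z[19]=1 grow→box=[19,20)
i=20: outside box; Z[20]=2 grow→box=[20,22)
i=21: min(r-i=1, Z[1]=0)=0; Z[21]=0
i=22: outside box; Z[22]=1 grow→box=[22,23)
i=23: outside box; Z[23]=6 grow→box=[23,29)
i=24: min(r-i=5, Z[1]=0)=0; Z[24]=0
i=25: min(r-i=4, Z[2]=0)=0; Z[25]=0
i=26: min(r-i=3, Z[3]=0)=0; Z[26]=0
i=27: min(r-i=2, Z[4]=0)=0; Z[27]=0
i=28: min(r-i=1, Z[5]=4)=1; Z[28]=1
i=29: outside box; Z[29]=1 grow→box=[29,30)
i=30: outside box; Z[30]=1 grow→box=[30,31)
i=31: outside box; Z[31]=2 grow→box=[31,33)
i=32: min(r-i=1, Z[1]=0)=0; Z[32]=0
i=33: outside box; Z[33]=1 grow→box=[33,34)
i=34: outside box; Z[34]=1 grow→box=[34,35)
i=35: outside box; Z[35]=1 grow→box=[35,36)

[36, 0, 0, 0, 0, 4, 0, 0, 0, 1, 2, 0, 7, 0, 0, 0, 0, 2, 0, 1, 2, 0, 1, 6, 0, 0, 0, 0, 1, 1, 1, 2, 0, 1, 1, 1]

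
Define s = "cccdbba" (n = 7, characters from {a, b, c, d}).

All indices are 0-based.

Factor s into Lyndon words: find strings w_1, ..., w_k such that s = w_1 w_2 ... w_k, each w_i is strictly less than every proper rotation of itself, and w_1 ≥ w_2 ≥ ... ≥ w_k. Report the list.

["cccd", "b", "b", "a"]

emit factor 1: 'cccd' (i=0, period=4)
emit factor 2: 'b' (i=4, period=1)
emit factor 3: 'b' (i=5, period=1)
emit factor 4: 'a' (i=6, period=1)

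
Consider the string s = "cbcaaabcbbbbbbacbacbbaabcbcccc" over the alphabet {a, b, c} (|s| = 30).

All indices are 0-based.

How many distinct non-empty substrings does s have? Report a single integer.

rank→(start, suffix):
  0 → (3, 'aaabcbbbbbbacbacbbaabcbcccc')
  1 → (4, 'aabcbbbbbbacbacbbaabcbcccc')
  2 → (21, 'aabcbcccc')
  3 → (5, 'abcbbbbbbacbacbbaabcbcccc')
  4 → (22, 'abcbcccc')
  5 → (14, 'acbacbbaabcbcccc')
  6 → (17, 'acbbaabcbcccc')
  7 → (20, 'baabcbcccc')
  8 → (13, 'bacbacbbaabcbcccc')
  9 → (16, 'bacbbaabcbcccc')
  10 → (19, 'bbaabcbcccc')
  11 → (12, 'bbacbacbbaabcbcccc')
  12 → (11, 'bbbacbacbbaabcbcccc')
  13 → (10, 'bbbbacbacbbaabcbcccc')
  14 → (9, 'bbbbbacbacbbaabcbcccc')
  15 → (8, 'bbbbbbacbacbbaabcbcccc')
  16 → (1, 'bcaaabcbbbbbbacbacbbaabcbcccc')
  17 → (6, 'bcbbbbbbacbacbbaabcbcccc')
  18 → (23, 'bcbcccc')
  19 → (25, 'bcccc')
  20 → (29, 'c')
  21 → (2, 'caaabcbbbbbbacbacbbaabcbcccc')
  22 → (15, 'cbacbbaabcbcccc')
  23 → (18, 'cbbaabcbcccc')
  24 → (7, 'cbbbbbbacbacbbaabcbcccc')
  25 → (0, 'cbcaaabcbbbbbbacbacbbaabcbcccc')
  26 → (24, 'cbcccc')
  27 → (28, 'cc')
  28 → (27, 'ccc')
  29 → (26, 'cccc')

SA = [3, 4, 21, 5, 22, 14, 17, 20, 13, 16, 19, 12, 11, 10, 9, 8, 1, 6, 23, 25, 29, 2, 15, 18, 7, 0, 24, 28, 27, 26]
rank  pair      lcp
   1  s[3:],s[4:]  2  'aa'
   2  s[4:],s[21:]  5  'aabcb'
   3  s[21:],s[5:]  1  'a'
   4  s[5:],s[22:]  4  'abcb'
   5  s[22:],s[14:]  1  'a'
   6  s[14:],s[17:]  3  'acb'
   7  s[17:],s[20:]  0  ''
   8  s[20:],s[13:]  2  'ba'
   9  s[13:],s[16:]  4  'bacb'
  10  s[16:],s[19:]  1  'b'
  11  s[19:],s[12:]  3  'bba'
  12  s[12:],s[11:]  2  'bb'
  13  s[11:],s[10:]  3  'bbb'
  14  s[10:],s[9:]  4  'bbbb'
  15  s[9:],s[8:]  5  'bbbbb'
  16  s[8:],s[1:]  1  'b'
  17  s[1:],s[6:]  2  'bc'
  18  s[6:],s[23:]  3  'bcb'
  19  s[23:],s[25:]  2  'bc'
  20  s[25:],s[29:]  0  ''
  21  s[29:],s[2:]  1  'c'
  22  s[2:],s[15:]  1  'c'
  23  s[15:],s[18:]  2  'cb'
  24  s[18:],s[7:]  3  'cbb'
  25  s[7:],s[0:]  2  'cb'
  26  s[0:],s[24:]  3  'cbc'
  27  s[24:],s[28:]  1  'c'
  28  s[28:],s[27:]  2  'cc'
  29  s[27:],s[26:]  3  'ccc'

n(n+1)/2 = 30·31/2 = 465
Σ LCP = 0 + 2 + 5 + 1 + 4 + 1 + 3 + 0 + 2 + 4 + 1 + 3 + 2 + 3 + 4 + 5 + 1 + 2 + 3 + 2 + 0 + 1 + 1 + 2 + 3 + 2 + 3 + 1 + 2 + 3 = 66
distinct = 465 − 66 = 399

399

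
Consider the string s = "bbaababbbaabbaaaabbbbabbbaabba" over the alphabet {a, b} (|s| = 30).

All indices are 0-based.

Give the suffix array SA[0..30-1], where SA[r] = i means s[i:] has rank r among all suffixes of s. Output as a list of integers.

sorted suffixes:
  #0 SA[0]=29  'a'
  #1 SA[1]=13  'aaaabbbbabbbaabba'
  #2 SA[2]=14  'aaabbbbabbbaabba'
  #3 SA[3]=2  'aababbbaabbaaaabbbbabbbaabba'
  #4 SA[4]=25  'aabba'
  #5 SA[5]=9  'aabbaaaabbbbabbbaabba'
  #6 SA[6]=15  'aabbbbabbbaabba'
  #7 SA[7]=3  'ababbbaabbaaaabbbbabbbaabba'
  #8 SA[8]=26  'abba'
  #9 SA[9]=10  'abbaaaabbbbabbbaabba'
  #10 SA[10]=21  'abbbaabba'
  #11 SA[11]=5  'abbbaabbaaaabbbbabbbaabba'
  #12 SA[12]=16  'abbbbabbbaabba'
  #13 SA[13]=28  'ba'
  #14 SA[14]=12  'baaaabbbbabbbaabba'
  #15 SA[15]=1  'baababbbaabbaaaabbbbabbbaabba'
  #16 SA[16]=24  'baabba'
  #17 SA[17]=8  'baabbaaaabbbbabbbaabba'
  #18 SA[18]=20  'babbbaabba'
  #19 SA[19]=4  'babbbaabbaaaabbbbabbbaabba'
  #20 SA[20]=27  'bba'
  #21 SA[21]=11  'bbaaaabbbbabbbaabba'
  #22 SA[22]=0  'bbaababbbaabbaaaabbbbabbbaabba'
  #23 SA[23]=23  'bbaabba'
  #24 SA[24]=7  'bbaabbaaaabbbbabbbaabba'
  #25 SA[25]=19  'bbabbbaabba'
  #26 SA[26]=22  'bbbaabba'
  #27 SA[27]=6  'bbbaabbaaaabbbbabbbaabba'
  #28 SA[28]=18  'bbbabbbaabba'
  #29 SA[29]=17  'bbbbabbbaabba'

[29, 13, 14, 2, 25, 9, 15, 3, 26, 10, 21, 5, 16, 28, 12, 1, 24, 8, 20, 4, 27, 11, 0, 23, 7, 19, 22, 6, 18, 17]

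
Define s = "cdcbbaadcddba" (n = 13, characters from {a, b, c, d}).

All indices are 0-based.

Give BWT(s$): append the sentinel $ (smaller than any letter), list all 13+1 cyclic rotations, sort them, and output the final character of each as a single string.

abbadbcd$ddcac

rank  rotation        last
    0  $cdcbbaadcddba  a
    1  a$cdcbbaadcddb  b
    2  aadcddba$cdcbb  b
    3  adcddba$cdcbba  a
    4  ba$cdcbbaadcdd  d
    5  baadcddba$cdcb  b
    6  bbaadcddba$cdc  c
    7  cbbaadcddba$cd  d
    8  cdcbbaadcddba$  $
    9  cddba$cdcbbaad  d
   10  dba$cdcbbaadcd  d
   11  dcbbaadcddba$c  c
   12  dcddba$cdcbbaa  a
   13  ddba$cdcbbaadc  c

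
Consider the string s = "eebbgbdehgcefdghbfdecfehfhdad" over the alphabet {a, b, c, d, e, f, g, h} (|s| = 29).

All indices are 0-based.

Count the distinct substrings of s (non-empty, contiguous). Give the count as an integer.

sorted suffixes:
  #0 SA[0]=27  'ad'
  #1 SA[1]=2  'bbgbdehgcefdghbfdecfehfhdad'
  #2 SA[2]=5  'bdehgcefdghbfdecfehfhdad'
  #3 SA[3]=16  'bfdecfehfhdad'
  #4 SA[4]=3  'bgbdehgcefdghbfdecfehfhdad'
  #5 SA[5]=10  'cefdghbfdecfehfhdad'
  #6 SA[6]=20  'cfehfhdad'
  #7 SA[7]=28  'd'
  #8 SA[8]=26  'dad'
  #9 SA[9]=18  'decfehfhdad'
  #10 SA[10]=6  'dehgcefdghbfdecfehfhdad'
  #11 SA[11]=13  'dghbfdecfehfhdad'
  #12 SA[12]=1  'ebbgbdehgcefdghbfdecfehfhdad'
  #13 SA[13]=19  'ecfehfhdad'
  #14 SA[14]=0  'eebbgbdehgcefdghbfdecfehfhdad'
  #15 SA[15]=11  'efdghbfdecfehfhdad'
  #16 SA[16]=22  'ehfhdad'
  #17 SA[17]=7  'ehgcefdghbfdecfehfhdad'
  #18 SA[18]=17  'fdecfehfhdad'
  #19 SA[19]=12  'fdghbfdecfehfhdad'
  #20 SA[20]=21  'fehfhdad'
  #21 SA[21]=24  'fhdad'
  #22 SA[22]=4  'gbdehgcefdghbfdecfehfhdad'
  #23 SA[23]=9  'gcefdghbfdecfehfhdad'
  #24 SA[24]=14  'ghbfdecfehfhdad'
  #25 SA[25]=15  'hbfdecfehfhdad'
  #26 SA[26]=25  'hdad'
  #27 SA[27]=23  'hfhdad'
  #28 SA[28]=8  'hgcefdghbfdecfehfhdad'

SA = [27, 2, 5, 16, 3, 10, 20, 28, 26, 18, 6, 13, 1, 19, 0, 11, 22, 7, 17, 12, 21, 24, 4, 9, 14, 15, 25, 23, 8]
i: (SA[i-1],SA[i]) lcp shared
  1: (27,2) 0 ''
  2: (2,5) 1 'b'
  3: (5,16) 1 'b'
  4: (16,3) 1 'b'
  5: (3,10) 0 ''
  6: (10,20) 1 'c'
  7: (20,28) 0 ''
  8: (28,26) 1 'd'
  9: (26,18) 1 'd'
  10: (18,6) 2 'de'
  11: (6,13) 1 'd'
  12: (13,1) 0 ''
  13: (1,19) 1 'e'
  14: (19,0) 1 'e'
  15: (0,11) 1 'e'
  16: (11,22) 1 'e'
  17: (22,7) 2 'eh'
  18: (7,17) 0 ''
  19: (17,12) 2 'fd'
  20: (12,21) 1 'f'
  21: (21,24) 1 'f'
  22: (24,4) 0 ''
  23: (4,9) 1 'g'
  24: (9,14) 1 'g'
  25: (14,15) 0 ''
  26: (15,25) 1 'h'
  27: (25,23) 1 'h'
  28: (23,8) 1 'h'

n(n+1)/2 = 29·30/2 = 435
Σ LCP = 0 + 0 + 1 + 1 + 1 + 0 + 1 + 0 + 1 + 1 + 2 + 1 + 0 + 1 + 1 + 1 + 1 + 2 + 0 + 2 + 1 + 1 + 0 + 1 + 1 + 0 + 1 + 1 + 1 = 24
distinct = 435 − 24 = 411

411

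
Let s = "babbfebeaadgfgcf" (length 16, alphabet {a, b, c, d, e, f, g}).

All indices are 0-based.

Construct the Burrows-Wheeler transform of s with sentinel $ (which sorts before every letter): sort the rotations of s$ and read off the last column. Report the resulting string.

rank  rotation           last
    0  $babbfebeaadgfgcf  f
    1  aadgfgcf$babbfebe  e
    2  abbfebeaadgfgcf$b  b
    3  adgfgcf$babbfebea  a
    4  babbfebeaadgfgcf$  $
    5  bbfebeaadgfgcf$ba  a
    6  beaadgfgcf$babbfe  e
    7  bfebeaadgfgcf$bab  b
    8  cf$babbfebeaadgfg  g
    9  dgfgcf$babbfebeaa  a
   10  eaadgfgcf$babbfeb  b
   11  ebeaadgfgcf$babbf  f
   12  f$babbfebeaadgfgc  c
   13  febeaadgfgcf$babb  b
   14  fgcf$babbfebeaadg  g
   15  gcf$babbfebeaadgf  f
   16  gfgcf$babbfebeaad  d

feba$aebgabfcbgfd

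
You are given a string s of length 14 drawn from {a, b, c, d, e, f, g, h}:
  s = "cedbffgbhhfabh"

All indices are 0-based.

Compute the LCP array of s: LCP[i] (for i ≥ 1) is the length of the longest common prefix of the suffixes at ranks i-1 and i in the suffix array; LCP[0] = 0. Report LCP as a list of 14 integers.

[0, 0, 1, 2, 0, 0, 0, 0, 1, 1, 0, 0, 1, 1]

rank→(start, suffix):
  0 → (11, 'abh')
  1 → (3, 'bffgbhhfabh')
  2 → (12, 'bh')
  3 → (7, 'bhhfabh')
  4 → (0, 'cedbffgbhhfabh')
  5 → (2, 'dbffgbhhfabh')
  6 → (1, 'edbffgbhhfabh')
  7 → (10, 'fabh')
  8 → (4, 'ffgbhhfabh')
  9 → (5, 'fgbhhfabh')
  10 → (6, 'gbhhfabh')
  11 → (13, 'h')
  12 → (9, 'hfabh')
  13 → (8, 'hhfabh')

SA = [11, 3, 12, 7, 0, 2, 1, 10, 4, 5, 6, 13, 9, 8]
i: (SA[i-1],SA[i]) lcp shared
  1: (11,3) 0 ''
  2: (3,12) 1 'b'
  3: (12,7) 2 'bh'
  4: (7,0) 0 ''
  5: (0,2) 0 ''
  6: (2,1) 0 ''
  7: (1,10) 0 ''
  8: (10,4) 1 'f'
  9: (4,5) 1 'f'
  10: (5,6) 0 ''
  11: (6,13) 0 ''
  12: (13,9) 1 'h'
  13: (9,8) 1 'h'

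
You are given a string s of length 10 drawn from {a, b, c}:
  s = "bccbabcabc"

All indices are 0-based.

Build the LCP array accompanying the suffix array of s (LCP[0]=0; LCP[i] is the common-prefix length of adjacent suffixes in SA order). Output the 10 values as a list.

rank | idx | suffix
   0 |   7 | abc
   1 |   4 | abcabc
   2 |   3 | babcabc
   3 |   8 | bc
   4 |   5 | bcabc
   5 |   0 | bccbabcabc
   6 |   9 | c
   7 |   6 | cabc
   8 |   2 | cbabcabc
   9 |   1 | ccbabcabc

SA = [7, 4, 3, 8, 5, 0, 9, 6, 2, 1]
[i] adj suffixes → lcp
  [1] 7/4 → 3 ('abc')
  [2] 4/3 → 0 ('')
  [3] 3/8 → 1 ('b')
  [4] 8/5 → 2 ('bc')
  [5] 5/0 → 2 ('bc')
  [6] 0/9 → 0 ('')
  [7] 9/6 → 1 ('c')
  [8] 6/2 → 1 ('c')
  [9] 2/1 → 1 ('c')

[0, 3, 0, 1, 2, 2, 0, 1, 1, 1]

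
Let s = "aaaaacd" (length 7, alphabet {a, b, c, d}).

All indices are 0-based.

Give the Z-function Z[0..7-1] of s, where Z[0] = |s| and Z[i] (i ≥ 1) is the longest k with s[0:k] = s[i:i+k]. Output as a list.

Z[0]=7
i=1: fresh scan; Z[1]=4 grow→box=[1,5)
i=2: min(r-i=3, Z[1]=4)=3; Z[2]=3
i=3: min(r-i=2, Z[2]=3)=2; Z[3]=2
i=4: min(r-i=1, Z[3]=2)=1; Z[4]=1
i=5: fresh scan; Z[5]=0
i=6: fresh scan; Z[6]=0

[7, 4, 3, 2, 1, 0, 0]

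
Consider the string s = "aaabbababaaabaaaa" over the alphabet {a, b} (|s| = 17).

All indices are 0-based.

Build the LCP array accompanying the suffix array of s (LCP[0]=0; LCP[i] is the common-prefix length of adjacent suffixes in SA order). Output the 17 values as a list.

rank→(start, suffix):
  0 → (16, 'a')
  1 → (15, 'aa')
  2 → (14, 'aaa')
  3 → (13, 'aaaa')
  4 → (9, 'aaabaaaa')
  5 → (0, 'aaabbababaaabaaaa')
  6 → (10, 'aabaaaa')
  7 → (1, 'aabbababaaabaaaa')
  8 → (11, 'abaaaa')
  9 → (7, 'abaaabaaaa')
  10 → (5, 'ababaaabaaaa')
  11 → (2, 'abbababaaabaaaa')
  12 → (12, 'baaaa')
  13 → (8, 'baaabaaaa')
  14 → (6, 'babaaabaaaa')
  15 → (4, 'bababaaabaaaa')
  16 → (3, 'bbababaaabaaaa')

SA = [16, 15, 14, 13, 9, 0, 10, 1, 11, 7, 5, 2, 12, 8, 6, 4, 3]
i: (SA[i-1],SA[i]) lcp shared
  1: (16,15) 1 'a'
  2: (15,14) 2 'aa'
  3: (14,13) 3 'aaa'
  4: (13,9) 3 'aaa'
  5: (9,0) 4 'aaab'
  6: (0,10) 2 'aa'
  7: (10,1) 3 'aab'
  8: (1,11) 1 'a'
  9: (11,7) 5 'abaaa'
  10: (7,5) 3 'aba'
  11: (5,2) 2 'ab'
  12: (2,12) 0 ''
  13: (12,8) 4 'baaa'
  14: (8,6) 2 'ba'
  15: (6,4) 4 'baba'
  16: (4,3) 1 'b'

[0, 1, 2, 3, 3, 4, 2, 3, 1, 5, 3, 2, 0, 4, 2, 4, 1]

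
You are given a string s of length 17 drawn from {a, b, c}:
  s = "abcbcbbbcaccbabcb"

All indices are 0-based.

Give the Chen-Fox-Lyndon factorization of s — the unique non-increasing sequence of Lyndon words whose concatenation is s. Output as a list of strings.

["abcbcbbbcaccb", "abcb"]

emit factor 1: 'abcbcbbbcaccb' (i=0, period=13)
emit factor 2: 'abcb' (i=13, period=4)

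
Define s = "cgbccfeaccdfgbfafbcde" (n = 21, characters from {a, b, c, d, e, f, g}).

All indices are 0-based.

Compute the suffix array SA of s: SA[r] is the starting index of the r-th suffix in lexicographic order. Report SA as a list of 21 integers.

rank→(start, suffix):
  0 → (7, 'accdfgbfafbcde')
  1 → (15, 'afbcde')
  2 → (2, 'bccfeaccdfgbfafbcde')
  3 → (17, 'bcde')
  4 → (13, 'bfafbcde')
  5 → (8, 'ccdfgbfafbcde')
  6 → (3, 'ccfeaccdfgbfafbcde')
  7 → (18, 'cde')
  8 → (9, 'cdfgbfafbcde')
  9 → (4, 'cfeaccdfgbfafbcde')
  10 → (0, 'cgbccfeaccdfgbfafbcde')
  11 → (19, 'de')
  12 → (10, 'dfgbfafbcde')
  13 → (20, 'e')
  14 → (6, 'eaccdfgbfafbcde')
  15 → (14, 'fafbcde')
  16 → (16, 'fbcde')
  17 → (5, 'feaccdfgbfafbcde')
  18 → (11, 'fgbfafbcde')
  19 → (1, 'gbccfeaccdfgbfafbcde')
  20 → (12, 'gbfafbcde')

[7, 15, 2, 17, 13, 8, 3, 18, 9, 4, 0, 19, 10, 20, 6, 14, 16, 5, 11, 1, 12]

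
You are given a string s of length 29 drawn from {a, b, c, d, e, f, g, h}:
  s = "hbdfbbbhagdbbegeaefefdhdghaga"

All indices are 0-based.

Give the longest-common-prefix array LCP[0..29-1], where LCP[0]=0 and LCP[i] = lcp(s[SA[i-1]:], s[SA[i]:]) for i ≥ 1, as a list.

rank | idx | suffix
   0 |  28 | a
   1 |  16 | aefefdhdghaga
   2 |  26 | aga
   3 |   8 | agdbbegeaefefdhdghaga
   4 |   4 | bbbhagdbbegeaefefdhdghaga
   5 |  11 | bbegeaefefdhdghaga
   6 |   5 | bbhagdbbegeaefefdhdghaga
   7 |   1 | bdfbbbhagdbbegeaefefdhdghaga
   8 |  12 | begeaefefdhdghaga
   9 |   6 | bhagdbbegeaefefdhdghaga
  10 |  10 | dbbegeaefefdhdghaga
  11 |   2 | dfbbbhagdbbegeaefefdhdghaga
  12 |  23 | dghaga
  13 |  21 | dhdghaga
  14 |  15 | eaefefdhdghaga
  15 |  19 | efdhdghaga
  16 |  17 | efefdhdghaga
  17 |  13 | egeaefefdhdghaga
  18 |   3 | fbbbhagdbbegeaefefdhdghaga
  19 |  20 | fdhdghaga
  20 |  18 | fefdhdghaga
  21 |  27 | ga
  22 |   9 | gdbbegeaefefdhdghaga
  23 |  14 | geaefefdhdghaga
  24 |  24 | ghaga
  25 |  25 | haga
  26 |   7 | hagdbbegeaefefdhdghaga
  27 |   0 | hbdfbbbhagdbbegeaefefdhdghaga
  28 |  22 | hdghaga

SA = [28, 16, 26, 8, 4, 11, 5, 1, 12, 6, 10, 2, 23, 21, 15, 19, 17, 13, 3, 20, 18, 27, 9, 14, 24, 25, 7, 0, 22]
[i] adj suffixes → lcp
  [1] 28/16 → 1 ('a')
  [2] 16/26 → 1 ('a')
  [3] 26/8 → 2 ('ag')
  [4] 8/4 → 0 ('')
  [5] 4/11 → 2 ('bb')
  [6] 11/5 → 2 ('bb')
  [7] 5/1 → 1 ('b')
  [8] 1/12 → 1 ('b')
  [9] 12/6 → 1 ('b')
  [10] 6/10 → 0 ('')
  [11] 10/2 → 1 ('d')
  [12] 2/23 → 1 ('d')
  [13] 23/21 → 1 ('d')
  [14] 21/15 → 0 ('')
  [15] 15/19 → 1 ('e')
  [16] 19/17 → 2 ('ef')
  [17] 17/13 → 1 ('e')
  [18] 13/3 → 0 ('')
  [19] 3/20 → 1 ('f')
  [20] 20/18 → 1 ('f')
  [21] 18/27 → 0 ('')
  [22] 27/9 → 1 ('g')
  [23] 9/14 → 1 ('g')
  [24] 14/24 → 1 ('g')
  [25] 24/25 → 0 ('')
  [26] 25/7 → 3 ('hag')
  [27] 7/0 → 1 ('h')
  [28] 0/22 → 1 ('h')

[0, 1, 1, 2, 0, 2, 2, 1, 1, 1, 0, 1, 1, 1, 0, 1, 2, 1, 0, 1, 1, 0, 1, 1, 1, 0, 3, 1, 1]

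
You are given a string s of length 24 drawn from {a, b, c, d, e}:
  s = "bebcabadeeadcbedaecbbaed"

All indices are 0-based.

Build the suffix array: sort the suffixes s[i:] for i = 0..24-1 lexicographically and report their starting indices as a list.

rank→(start, suffix):
  0 → (4, 'abadeeadcbedaecbbaed')
  1 → (10, 'adcbedaecbbaed')
  2 → (6, 'adeeadcbedaecbbaed')
  3 → (16, 'aecbbaed')
  4 → (21, 'aed')
  5 → (5, 'badeeadcbedaecbbaed')
  6 → (20, 'baed')
  7 → (19, 'bbaed')
  8 → (2, 'bcabadeeadcbedaecbbaed')
  9 → (0, 'bebcabadeeadcbedaecbbaed')
  10 → (13, 'bedaecbbaed')
  11 → (3, 'cabadeeadcbedaecbbaed')
  12 → (18, 'cbbaed')
  13 → (12, 'cbedaecbbaed')
  14 → (23, 'd')
  15 → (15, 'daecbbaed')
  16 → (11, 'dcbedaecbbaed')
  17 → (7, 'deeadcbedaecbbaed')
  18 → (9, 'eadcbedaecbbaed')
  19 → (1, 'ebcabadeeadcbedaecbbaed')
  20 → (17, 'ecbbaed')
  21 → (22, 'ed')
  22 → (14, 'edaecbbaed')
  23 → (8, 'eeadcbedaecbbaed')

[4, 10, 6, 16, 21, 5, 20, 19, 2, 0, 13, 3, 18, 12, 23, 15, 11, 7, 9, 1, 17, 22, 14, 8]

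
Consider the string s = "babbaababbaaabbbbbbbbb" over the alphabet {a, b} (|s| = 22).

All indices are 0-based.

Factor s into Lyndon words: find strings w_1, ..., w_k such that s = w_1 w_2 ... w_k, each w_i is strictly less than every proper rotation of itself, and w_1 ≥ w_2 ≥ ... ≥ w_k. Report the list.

emit factor 1: 'b' (i=0, period=1)
emit factor 2: 'abb' (i=1, period=3)
emit factor 3: 'aababb' (i=4, period=6)
emit factor 4: 'aaabbbbbbbbb' (i=10, period=12)

["b", "abb", "aababb", "aaabbbbbbbbb"]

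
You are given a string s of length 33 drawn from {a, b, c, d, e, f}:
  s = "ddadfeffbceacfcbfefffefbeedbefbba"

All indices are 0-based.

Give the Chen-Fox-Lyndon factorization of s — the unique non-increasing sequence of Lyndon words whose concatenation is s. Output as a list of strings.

["d", "d", "adfeffbce", "acfcbfefffefbeedbefbb", "a"]

emit factor 1: 'd' (i=0, period=1)
emit factor 2: 'd' (i=1, period=1)
emit factor 3: 'adfeffbce' (i=2, period=9)
emit factor 4: 'acfcbfefffefbeedbefbb' (i=11, period=21)
emit factor 5: 'a' (i=32, period=1)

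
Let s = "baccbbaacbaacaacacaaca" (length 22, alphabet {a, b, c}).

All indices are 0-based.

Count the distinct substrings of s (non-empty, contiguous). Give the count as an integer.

rank→(start, suffix):
  0 → (21, 'a')
  1 → (18, 'aaca')
  2 → (10, 'aacaacacaaca')
  3 → (13, 'aacacaaca')
  4 → (6, 'aacbaacaacacaaca')
  5 → (19, 'aca')
  6 → (16, 'acaaca')
  7 → (11, 'acaacacaaca')
  8 → (14, 'acacaaca')
  9 → (7, 'acbaacaacacaaca')
  10 → (1, 'accbbaacbaacaacacaaca')
  11 → (9, 'baacaacacaaca')
  12 → (5, 'baacbaacaacacaaca')
  13 → (0, 'baccbbaacbaacaacacaaca')
  14 → (4, 'bbaacbaacaacacaaca')
  15 → (20, 'ca')
  16 → (17, 'caaca')
  17 → (12, 'caacacaaca')
  18 → (15, 'cacaaca')
  19 → (8, 'cbaacaacacaaca')
  20 → (3, 'cbbaacbaacaacacaaca')
  21 → (2, 'ccbbaacbaacaacacaaca')

SA = [21, 18, 10, 13, 6, 19, 16, 11, 14, 7, 1, 9, 5, 0, 4, 20, 17, 12, 15, 8, 3, 2]
[i] adj suffixes → lcp
  [1] 21/18 → 1 ('a')
  [2] 18/10 → 4 ('aaca')
  [3] 10/13 → 4 ('aaca')
  [4] 13/6 → 3 ('aac')
  [5] 6/19 → 1 ('a')
  [6] 19/16 → 3 ('aca')
  [7] 16/11 → 6 ('acaaca')
  [8] 11/14 → 3 ('aca')
  [9] 14/7 → 2 ('ac')
  [10] 7/1 → 2 ('ac')
  [11] 1/9 → 0 ('')
  [12] 9/5 → 4 ('baac')
  [13] 5/0 → 2 ('ba')
  [14] 0/4 → 1 ('b')
  [15] 4/20 → 0 ('')
  [16] 20/17 → 2 ('ca')
  [17] 17/12 → 5 ('caaca')
  [18] 12/15 → 2 ('ca')
  [19] 15/8 → 1 ('c')
  [20] 8/3 → 2 ('cb')
  [21] 3/2 → 1 ('c')

n(n+1)/2 = 22·23/2 = 253
Σ LCP = 0 + 1 + 4 + 4 + 3 + 1 + 3 + 6 + 3 + 2 + 2 + 0 + 4 + 2 + 1 + 0 + 2 + 5 + 2 + 1 + 2 + 1 = 49
distinct = 253 − 49 = 204

204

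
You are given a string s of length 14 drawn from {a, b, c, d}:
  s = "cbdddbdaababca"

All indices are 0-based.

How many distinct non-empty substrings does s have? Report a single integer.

92

sorted suffixes:
  #0 SA[0]=13  'a'
  #1 SA[1]=7  'aababca'
  #2 SA[2]=8  'ababca'
  #3 SA[3]=10  'abca'
  #4 SA[4]=9  'babca'
  #5 SA[5]=11  'bca'
  #6 SA[6]=5  'bdaababca'
  #7 SA[7]=1  'bdddbdaababca'
  #8 SA[8]=12  'ca'
  #9 SA[9]=0  'cbdddbdaababca'
  #10 SA[10]=6  'daababca'
  #11 SA[11]=4  'dbdaababca'
  #12 SA[12]=3  'ddbdaababca'
  #13 SA[13]=2  'dddbdaababca'

SA = [13, 7, 8, 10, 9, 11, 5, 1, 12, 0, 6, 4, 3, 2]
[i] adj suffixes → lcp
  [1] 13/7 → 1 ('a')
  [2] 7/8 → 1 ('a')
  [3] 8/10 → 2 ('ab')
  [4] 10/9 → 0 ('')
  [5] 9/11 → 1 ('b')
  [6] 11/5 → 1 ('b')
  [7] 5/1 → 2 ('bd')
  [8] 1/12 → 0 ('')
  [9] 12/0 → 1 ('c')
  [10] 0/6 → 0 ('')
  [11] 6/4 → 1 ('d')
  [12] 4/3 → 1 ('d')
  [13] 3/2 → 2 ('dd')

n(n+1)/2 = 14·15/2 = 105
Σ LCP = 0 + 1 + 1 + 2 + 0 + 1 + 1 + 2 + 0 + 1 + 0 + 1 + 1 + 2 = 13
distinct = 105 − 13 = 92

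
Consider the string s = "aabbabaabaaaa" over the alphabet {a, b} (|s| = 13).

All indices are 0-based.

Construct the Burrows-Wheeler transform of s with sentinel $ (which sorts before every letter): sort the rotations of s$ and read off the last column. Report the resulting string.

rank  rotation        last
    0  $aabbabaabaaaa  a
    1  a$aabbabaabaaa  a
    2  aa$aabbabaabaa  a
    3  aaa$aabbabaaba  a
    4  aaaa$aabbabaab  b
    5  aabaaaa$aabbab  b
    6  aabbabaabaaaa$  $
    7  abaaaa$aabbaba  a
    8  abaabaaaa$aabb  b
    9  abbabaabaaaa$a  a
   10  baaaa$aabbabaa  a
   11  baabaaaa$aabba  a
   12  babaabaaaa$aab  b
   13  bbabaabaaaa$aa  a

aaaabb$abaaaba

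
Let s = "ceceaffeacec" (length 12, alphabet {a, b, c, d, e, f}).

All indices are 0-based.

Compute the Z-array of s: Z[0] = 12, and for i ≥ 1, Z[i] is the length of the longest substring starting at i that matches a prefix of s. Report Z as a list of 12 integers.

[12, 0, 2, 0, 0, 0, 0, 0, 0, 3, 0, 1]

Z[0]=12
i=1: i≥r, start 0; Z[1]=0
i=2: i≥r, start 0; Z[2]=2 scan→box=[2,4)
i=3: min(r-i=1, Z[1]=0)=0; Z[3]=0
i=4: i≥r, start 0; Z[4]=0
i=5: i≥r, start 0; Z[5]=0
i=6: i≥r, start 0; Z[6]=0
i=7: i≥r, start 0; Z[7]=0
i=8: i≥r, start 0; Z[8]=0
i=9: i≥r, start 0; Z[9]=3 scan→box=[9,12)
i=10: min(r-i=2, Z[1]=0)=0; Z[10]=0
i=11: min(r-i=1, Z[2]=2)=1; Z[11]=1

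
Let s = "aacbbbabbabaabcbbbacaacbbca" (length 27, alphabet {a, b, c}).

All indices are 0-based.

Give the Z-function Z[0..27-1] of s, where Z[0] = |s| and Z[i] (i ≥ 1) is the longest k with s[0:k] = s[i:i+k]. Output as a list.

[27, 1, 0, 0, 0, 0, 1, 0, 0, 1, 0, 2, 1, 0, 0, 0, 0, 0, 1, 0, 5, 1, 0, 0, 0, 0, 1]

Z[0]=27
i=1: fresh scan; Z[1]=1 extend→box=[1,2)
i=2: fresh scan; Z[2]=0
i=3: fresh scan; Z[3]=0
i=4: fresh scan; Z[4]=0
i=5: fresh scan; Z[5]=0
i=6: fresh scan; Z[6]=1 extend→box=[6,7)
i=7: fresh scan; Z[7]=0
i=8: fresh scan; Z[8]=0
i=9: fresh scan; Z[9]=1 extend→box=[9,10)
i=10: fresh scan; Z[10]=0
i=11: fresh scan; Z[11]=2 extend→box=[11,13)
i=12: min(r-i=1, Z[1]=1)=1; Z[12]=1
i=13: fresh scan; Z[13]=0
i=14: fresh scan; Z[14]=0
i=15: fresh scan; Z[15]=0
i=16: fresh scan; Z[16]=0
i=17: fresh scan; Z[17]=0
i=18: fresh scan; Z[18]=1 extend→box=[18,19)
i=19: fresh scan; Z[19]=0
i=20: fresh scan; Z[20]=5 extend→box=[20,25)
i=21: min(r-i=4, Z[1]=1)=1; Z[21]=1
i=22: min(r-i=3, Z[2]=0)=0; Z[22]=0
i=23: min(r-i=2, Z[3]=0)=0; Z[23]=0
i=24: min(r-i=1, Z[4]=0)=0; Z[24]=0
i=25: fresh scan; Z[25]=0
i=26: fresh scan; Z[26]=1 extend→box=[26,27)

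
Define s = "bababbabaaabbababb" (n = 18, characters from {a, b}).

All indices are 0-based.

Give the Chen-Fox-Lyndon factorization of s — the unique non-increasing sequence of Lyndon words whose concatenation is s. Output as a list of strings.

emit factor 1: 'b' (i=0, period=1)
emit factor 2: 'ababb' (i=1, period=5)
emit factor 3: 'ab' (i=6, period=2)
emit factor 4: 'aaabbababb' (i=8, period=10)

["b", "ababb", "ab", "aaabbababb"]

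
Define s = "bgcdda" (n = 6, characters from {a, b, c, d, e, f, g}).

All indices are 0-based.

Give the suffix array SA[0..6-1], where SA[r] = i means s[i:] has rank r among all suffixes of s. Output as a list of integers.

[5, 0, 2, 4, 3, 1]

sorted suffixes:
  #0 SA[0]=5  'a'
  #1 SA[1]=0  'bgcdda'
  #2 SA[2]=2  'cdda'
  #3 SA[3]=4  'da'
  #4 SA[4]=3  'dda'
  #5 SA[5]=1  'gcdda'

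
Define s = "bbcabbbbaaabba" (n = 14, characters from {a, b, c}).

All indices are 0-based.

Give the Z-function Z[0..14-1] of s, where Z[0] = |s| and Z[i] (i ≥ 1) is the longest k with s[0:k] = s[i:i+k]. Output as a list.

[14, 1, 0, 0, 2, 2, 2, 1, 0, 0, 0, 2, 1, 0]

Z[0]=14
i=1: fresh scan; Z[1]=1 extend→box=[1,2)
i=2: fresh scan; Z[2]=0
i=3: fresh scan; Z[3]=0
i=4: fresh scan; Z[4]=2 extend→box=[4,6)
i=5: min(r-i=1, Z[1]=1)=1; Z[5]=2 extend→box=[5,7)
i=6: min(r-i=1, Z[1]=1)=1; Z[6]=2 extend→box=[6,8)
i=7: min(r-i=1, Z[1]=1)=1; Z[7]=1
i=8: fresh scan; Z[8]=0
i=9: fresh scan; Z[9]=0
i=10: fresh scan; Z[10]=0
i=11: fresh scan; Z[11]=2 extend→box=[11,13)
i=12: min(r-i=1, Z[1]=1)=1; Z[12]=1
i=13: fresh scan; Z[13]=0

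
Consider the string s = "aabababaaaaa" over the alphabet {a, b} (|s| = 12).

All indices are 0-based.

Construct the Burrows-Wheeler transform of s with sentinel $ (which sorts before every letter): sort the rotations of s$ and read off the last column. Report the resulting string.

rank  rotation       last
    0  $aabababaaaaa  a
    1  a$aabababaaaa  a
    2  aa$aabababaaa  a
    3  aaa$aabababaa  a
    4  aaaa$aabababa  a
    5  aaaaa$aababab  b
    6  aabababaaaaa$  $
    7  abaaaaa$aabab  b
    8  ababaaaaa$aab  b
    9  abababaaaaa$a  a
   10  baaaaa$aababa  a
   11  babaaaaa$aaba  a
   12  bababaaaaa$aa  a

aaaaab$bbaaaa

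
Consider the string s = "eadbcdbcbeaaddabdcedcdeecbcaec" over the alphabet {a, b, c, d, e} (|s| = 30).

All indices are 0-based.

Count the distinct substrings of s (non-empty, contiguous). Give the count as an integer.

rank | idx | suffix
   0 |  10 | aaddabdcedcdeecbcaec
   1 |  14 | abdcedcdeecbcaec
   2 |   1 | adbcdbcbeaaddabdcedcdeecbcaec
   3 |  11 | addabdcedcdeecbcaec
   4 |  27 | aec
   5 |  25 | bcaec
   6 |   6 | bcbeaaddabdcedcdeecbcaec
   7 |   3 | bcdbcbeaaddabdcedcdeecbcaec
   8 |  15 | bdcedcdeecbcaec
   9 |   8 | beaaddabdcedcdeecbcaec
  10 |  29 | c
  11 |  26 | caec
  12 |  24 | cbcaec
  13 |   7 | cbeaaddabdcedcdeecbcaec
  14 |   4 | cdbcbeaaddabdcedcdeecbcaec
  15 |  20 | cdeecbcaec
  16 |  17 | cedcdeecbcaec
  17 |  13 | dabdcedcdeecbcaec
  18 |   5 | dbcbeaaddabdcedcdeecbcaec
  19 |   2 | dbcdbcbeaaddabdcedcdeecbcaec
  20 |  19 | dcdeecbcaec
  21 |  16 | dcedcdeecbcaec
  22 |  12 | ddabdcedcdeecbcaec
  23 |  21 | deecbcaec
  24 |   9 | eaaddabdcedcdeecbcaec
  25 |   0 | eadbcdbcbeaaddabdcedcdeecbcaec
  26 |  28 | ec
  27 |  23 | ecbcaec
  28 |  18 | edcdeecbcaec
  29 |  22 | eecbcaec

SA = [10, 14, 1, 11, 27, 25, 6, 3, 15, 8, 29, 26, 24, 7, 4, 20, 17, 13, 5, 2, 19, 16, 12, 21, 9, 0, 28, 23, 18, 22]
rank  pair      lcp
   1  s[10:],s[14:]  1  'a'
   2  s[14:],s[1:]  1  'a'
   3  s[1:],s[11:]  2  'ad'
   4  s[11:],s[27:]  1  'a'
   5  s[27:],s[25:]  0  ''
   6  s[25:],s[6:]  2  'bc'
   7  s[6:],s[3:]  2  'bc'
   8  s[3:],s[15:]  1  'b'
   9  s[15:],s[8:]  1  'b'
  10  s[8:],s[29:]  0  ''
  11  s[29:],s[26:]  1  'c'
  12  s[26:],s[24:]  1  'c'
  13  s[24:],s[7:]  2  'cb'
  14  s[7:],s[4:]  1  'c'
  15  s[4:],s[20:]  2  'cd'
  16  s[20:],s[17:]  1  'c'
  17  s[17:],s[13:]  0  ''
  18  s[13:],s[5:]  1  'd'
  19  s[5:],s[2:]  3  'dbc'
  20  s[2:],s[19:]  1  'd'
  21  s[19:],s[16:]  2  'dc'
  22  s[16:],s[12:]  1  'd'
  23  s[12:],s[21:]  1  'd'
  24  s[21:],s[9:]  0  ''
  25  s[9:],s[0:]  2  'ea'
  26  s[0:],s[28:]  1  'e'
  27  s[28:],s[23:]  2  'ec'
  28  s[23:],s[18:]  1  'e'
  29  s[18:],s[22:]  1  'e'

n(n+1)/2 = 30·31/2 = 465
Σ LCP = 0 + 1 + 1 + 2 + 1 + 0 + 2 + 2 + 1 + 1 + 0 + 1 + 1 + 2 + 1 + 2 + 1 + 0 + 1 + 3 + 1 + 2 + 1 + 1 + 0 + 2 + 1 + 2 + 1 + 1 = 35
distinct = 465 − 35 = 430

430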